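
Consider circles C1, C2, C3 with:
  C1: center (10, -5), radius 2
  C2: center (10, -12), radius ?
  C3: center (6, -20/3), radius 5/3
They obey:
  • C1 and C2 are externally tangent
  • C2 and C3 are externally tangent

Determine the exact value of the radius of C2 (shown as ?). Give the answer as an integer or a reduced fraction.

5

1. [ext C1·C2]  r_C2² + 4r_C2 − 45 = 0  ⇒  r_C2 = 5 (r>0 drops 1)
2. [ext C2·C3]  r_C2² + (10/3)r_C2 − 125/3 = 0  ⇒  r_C2 = 5 (r>0 drops 1)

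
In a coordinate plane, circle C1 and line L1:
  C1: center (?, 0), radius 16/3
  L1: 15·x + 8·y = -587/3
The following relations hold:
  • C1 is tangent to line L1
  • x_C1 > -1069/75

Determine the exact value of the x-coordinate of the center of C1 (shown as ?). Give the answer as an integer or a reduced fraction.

-7

1. [C1‖L1]  x_C1² + (1174/45)x_C1 + 6013/45 = 0  ⇒  x_C1 = -859/45 or -7
2. given x_C1 > -1069/75: keep -7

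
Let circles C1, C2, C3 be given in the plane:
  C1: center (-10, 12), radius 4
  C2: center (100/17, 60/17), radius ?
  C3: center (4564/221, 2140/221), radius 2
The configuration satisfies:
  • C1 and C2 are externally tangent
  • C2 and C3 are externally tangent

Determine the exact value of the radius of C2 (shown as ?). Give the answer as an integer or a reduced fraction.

14

1. [ext C1·C2]  r_C2² + 8r_C2 − 308 = 0  ⇒  r_C2 = 14 (r>0 drops 1)
2. [ext C2·C3]  r_C2² + 4r_C2 − 252 = 0  ⇒  r_C2 = 14 (r>0 drops 1)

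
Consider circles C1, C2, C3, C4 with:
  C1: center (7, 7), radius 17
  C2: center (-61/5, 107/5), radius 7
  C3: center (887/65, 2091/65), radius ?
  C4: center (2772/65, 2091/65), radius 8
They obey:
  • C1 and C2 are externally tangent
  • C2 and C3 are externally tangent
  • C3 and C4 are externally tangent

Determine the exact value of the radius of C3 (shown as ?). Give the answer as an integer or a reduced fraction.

21

1. [ext C2·C3]  r_C3² + 14r_C3 − 735 = 0  ⇒  r_C3 = 21 (r>0 drops 1)
2. [ext C3·C4]  r_C3² + 16r_C3 − 777 = 0  ⇒  r_C3 = 21 (r>0 drops 1)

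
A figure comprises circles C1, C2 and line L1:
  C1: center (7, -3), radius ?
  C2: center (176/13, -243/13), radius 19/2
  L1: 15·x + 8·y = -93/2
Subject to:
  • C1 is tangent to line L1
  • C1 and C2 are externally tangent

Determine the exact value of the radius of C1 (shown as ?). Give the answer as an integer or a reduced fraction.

15/2

1. [C1‖L1]  r_C1² − 225/4 = 0  ⇒  r_C1 = 15/2 (r>0 drops 1)
2. [ext C1·C2]  r_C1² + 19r_C1 − 795/4 = 0  ⇒  r_C1 = 15/2 (r>0 drops 1)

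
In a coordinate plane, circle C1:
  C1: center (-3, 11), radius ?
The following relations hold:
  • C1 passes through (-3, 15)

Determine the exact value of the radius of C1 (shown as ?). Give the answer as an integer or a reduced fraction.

4

1. [C1∋P]  r_C1² − 16 = 0  ⇒  r_C1 = 4 (r>0 drops 1)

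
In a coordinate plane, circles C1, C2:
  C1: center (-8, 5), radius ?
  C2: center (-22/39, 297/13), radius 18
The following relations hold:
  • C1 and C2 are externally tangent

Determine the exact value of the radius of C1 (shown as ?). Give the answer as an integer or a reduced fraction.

1. [ext C1·C2]  r_C1² + 36r_C1 − 448/9 = 0  ⇒  r_C1 = 4/3 (r>0 drops 1)

4/3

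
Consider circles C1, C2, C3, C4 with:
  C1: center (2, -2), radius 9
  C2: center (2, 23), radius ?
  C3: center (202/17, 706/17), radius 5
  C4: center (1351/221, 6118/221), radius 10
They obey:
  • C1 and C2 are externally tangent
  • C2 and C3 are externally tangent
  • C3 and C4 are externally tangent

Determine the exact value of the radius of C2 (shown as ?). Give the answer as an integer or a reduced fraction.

16

1. [ext C1·C2]  r_C2² + 18r_C2 − 544 = 0  ⇒  r_C2 = 16 (r>0 drops 1)
2. [ext C2·C3]  r_C2² + 10r_C2 − 416 = 0  ⇒  r_C2 = 16 (r>0 drops 1)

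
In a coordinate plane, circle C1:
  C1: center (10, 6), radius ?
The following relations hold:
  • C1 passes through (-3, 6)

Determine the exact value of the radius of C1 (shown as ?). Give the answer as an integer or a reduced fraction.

13

1. [C1∋P]  r_C1² − 169 = 0  ⇒  r_C1 = 13 (r>0 drops 1)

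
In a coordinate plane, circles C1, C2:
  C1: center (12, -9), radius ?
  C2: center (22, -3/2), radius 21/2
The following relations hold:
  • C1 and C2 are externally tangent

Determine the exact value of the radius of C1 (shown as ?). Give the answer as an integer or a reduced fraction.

2

1. [ext C1·C2]  r_C1² + 21r_C1 − 46 = 0  ⇒  r_C1 = 2 (r>0 drops 1)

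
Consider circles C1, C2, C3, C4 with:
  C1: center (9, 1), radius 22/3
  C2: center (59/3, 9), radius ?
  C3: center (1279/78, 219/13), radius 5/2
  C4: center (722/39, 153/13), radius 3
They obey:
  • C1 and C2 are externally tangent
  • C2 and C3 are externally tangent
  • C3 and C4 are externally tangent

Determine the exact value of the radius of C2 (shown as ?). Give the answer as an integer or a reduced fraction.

6

1. [ext C1·C2]  r_C2² + (44/3)r_C2 − 124 = 0  ⇒  r_C2 = 6 (r>0 drops 1)
2. [ext C2·C3]  r_C2² + 5r_C2 − 66 = 0  ⇒  r_C2 = 6 (r>0 drops 1)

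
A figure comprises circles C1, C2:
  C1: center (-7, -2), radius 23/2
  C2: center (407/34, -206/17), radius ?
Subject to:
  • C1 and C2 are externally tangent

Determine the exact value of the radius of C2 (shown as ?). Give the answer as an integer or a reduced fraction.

1. [ext C1·C2]  r_C2² + 23r_C2 − 330 = 0  ⇒  r_C2 = 10 (r>0 drops 1)

10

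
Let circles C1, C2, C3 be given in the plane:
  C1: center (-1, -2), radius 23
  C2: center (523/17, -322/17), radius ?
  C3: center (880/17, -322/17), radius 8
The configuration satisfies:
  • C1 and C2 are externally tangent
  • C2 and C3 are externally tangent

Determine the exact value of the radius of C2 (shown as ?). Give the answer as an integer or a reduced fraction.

13

1. [ext C1·C2]  r_C2² + 46r_C2 − 767 = 0  ⇒  r_C2 = 13 (r>0 drops 1)
2. [ext C2·C3]  r_C2² + 16r_C2 − 377 = 0  ⇒  r_C2 = 13 (r>0 drops 1)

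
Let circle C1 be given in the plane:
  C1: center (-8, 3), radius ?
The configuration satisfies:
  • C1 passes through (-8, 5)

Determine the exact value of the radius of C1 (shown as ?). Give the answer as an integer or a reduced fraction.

2

1. [C1∋P]  r_C1² − 4 = 0  ⇒  r_C1 = 2 (r>0 drops 1)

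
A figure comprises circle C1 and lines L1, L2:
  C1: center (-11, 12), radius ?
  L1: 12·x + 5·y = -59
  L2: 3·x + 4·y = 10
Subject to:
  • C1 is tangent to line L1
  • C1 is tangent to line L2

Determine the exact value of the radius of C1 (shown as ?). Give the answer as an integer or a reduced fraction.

1. [C1‖L1]  r_C1² − 1 = 0  ⇒  r_C1 = 1 (r>0 drops 1)
2. [C1‖L2]  r_C1² − 1 = 0  ⇒  r_C1 = 1 (r>0 drops 1)

1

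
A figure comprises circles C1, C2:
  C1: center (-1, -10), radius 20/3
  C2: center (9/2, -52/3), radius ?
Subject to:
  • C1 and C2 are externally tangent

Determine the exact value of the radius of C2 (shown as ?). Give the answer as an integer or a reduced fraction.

5/2

1. [ext C1·C2]  r_C2² + (40/3)r_C2 − 475/12 = 0  ⇒  r_C2 = 5/2 (r>0 drops 1)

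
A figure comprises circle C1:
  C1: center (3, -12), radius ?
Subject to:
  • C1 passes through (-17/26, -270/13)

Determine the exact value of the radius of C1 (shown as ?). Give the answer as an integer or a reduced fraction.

1. [C1∋P]  r_C1² − 361/4 = 0  ⇒  r_C1 = 19/2 (r>0 drops 1)

19/2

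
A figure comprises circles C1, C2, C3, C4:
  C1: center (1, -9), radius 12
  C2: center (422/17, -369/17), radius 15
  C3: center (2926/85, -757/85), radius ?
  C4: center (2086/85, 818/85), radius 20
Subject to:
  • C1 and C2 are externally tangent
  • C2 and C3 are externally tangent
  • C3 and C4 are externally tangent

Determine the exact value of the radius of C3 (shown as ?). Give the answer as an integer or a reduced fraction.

1

1. [ext C2·C3]  r_C3² + 30r_C3 − 31 = 0  ⇒  r_C3 = 1 (r>0 drops 1)
2. [ext C3·C4]  r_C3² + 40r_C3 − 41 = 0  ⇒  r_C3 = 1 (r>0 drops 1)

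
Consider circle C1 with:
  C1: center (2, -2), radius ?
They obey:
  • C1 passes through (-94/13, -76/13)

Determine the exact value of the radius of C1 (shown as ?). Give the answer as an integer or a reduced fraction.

10

1. [C1∋P]  r_C1² − 100 = 0  ⇒  r_C1 = 10 (r>0 drops 1)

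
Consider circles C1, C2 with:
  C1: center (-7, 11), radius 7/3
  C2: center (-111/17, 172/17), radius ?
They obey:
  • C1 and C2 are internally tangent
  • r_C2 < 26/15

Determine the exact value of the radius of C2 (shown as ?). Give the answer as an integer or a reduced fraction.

1. [int C1,C2]  r_C2² − (14/3)r_C2 + 40/9 = 0  ⇒  r_C2 = 4/3 or 10/3
2. given r_C2 < 26/15: keep 4/3

4/3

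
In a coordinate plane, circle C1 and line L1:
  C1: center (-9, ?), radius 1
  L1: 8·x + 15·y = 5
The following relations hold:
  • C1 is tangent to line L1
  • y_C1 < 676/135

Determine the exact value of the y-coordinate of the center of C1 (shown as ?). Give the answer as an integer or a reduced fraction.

1. [C1‖L1]  y_C1² − (154/15)y_C1 + 376/15 = 0  ⇒  y_C1 = 4 or 94/15
2. given y_C1 < 676/135: keep 4

4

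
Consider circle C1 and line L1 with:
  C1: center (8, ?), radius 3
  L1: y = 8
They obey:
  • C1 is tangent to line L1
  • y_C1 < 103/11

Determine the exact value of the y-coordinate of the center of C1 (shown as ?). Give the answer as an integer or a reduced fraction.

1. [C1‖L1]  y_C1² − 16y_C1 + 55 = 0  ⇒  y_C1 = 5 or 11
2. given y_C1 < 103/11: keep 5

5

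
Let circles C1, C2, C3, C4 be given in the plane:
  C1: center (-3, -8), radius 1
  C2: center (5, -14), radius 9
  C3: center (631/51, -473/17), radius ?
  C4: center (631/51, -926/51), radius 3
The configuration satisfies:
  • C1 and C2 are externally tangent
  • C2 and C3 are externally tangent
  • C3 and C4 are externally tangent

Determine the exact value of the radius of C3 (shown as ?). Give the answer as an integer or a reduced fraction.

1. [ext C2·C3]  r_C3² + 18r_C3 − 1480/9 = 0  ⇒  r_C3 = 20/3 (r>0 drops 1)
2. [ext C3·C4]  r_C3² + 6r_C3 − 760/9 = 0  ⇒  r_C3 = 20/3 (r>0 drops 1)

20/3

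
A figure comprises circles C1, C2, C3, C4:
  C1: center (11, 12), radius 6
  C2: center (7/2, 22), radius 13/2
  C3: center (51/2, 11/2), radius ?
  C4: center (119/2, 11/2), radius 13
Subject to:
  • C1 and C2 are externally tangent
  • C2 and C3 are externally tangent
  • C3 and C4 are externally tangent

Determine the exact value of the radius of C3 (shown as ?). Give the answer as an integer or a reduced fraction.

1. [ext C2·C3]  r_C3² + 13r_C3 − 714 = 0  ⇒  r_C3 = 21 (r>0 drops 1)
2. [ext C3·C4]  r_C3² + 26r_C3 − 987 = 0  ⇒  r_C3 = 21 (r>0 drops 1)

21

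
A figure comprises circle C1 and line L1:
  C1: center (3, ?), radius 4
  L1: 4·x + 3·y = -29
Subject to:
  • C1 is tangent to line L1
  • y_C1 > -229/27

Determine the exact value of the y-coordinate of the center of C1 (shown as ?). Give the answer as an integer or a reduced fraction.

-7

1. [C1‖L1]  y_C1² + (82/3)y_C1 + 427/3 = 0  ⇒  y_C1 = -61/3 or -7
2. given y_C1 > -229/27: keep -7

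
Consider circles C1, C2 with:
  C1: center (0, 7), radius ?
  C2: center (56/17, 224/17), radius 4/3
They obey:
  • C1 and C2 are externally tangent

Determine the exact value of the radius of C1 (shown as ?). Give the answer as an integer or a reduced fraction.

17/3

1. [ext C1·C2]  r_C1² + (8/3)r_C1 − 425/9 = 0  ⇒  r_C1 = 17/3 (r>0 drops 1)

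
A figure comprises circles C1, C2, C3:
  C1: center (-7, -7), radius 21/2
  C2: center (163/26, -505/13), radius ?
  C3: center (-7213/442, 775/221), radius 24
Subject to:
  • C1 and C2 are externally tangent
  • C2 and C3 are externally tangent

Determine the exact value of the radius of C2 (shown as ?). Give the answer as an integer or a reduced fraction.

24

1. [ext C1·C2]  r_C2² + 21r_C2 − 1080 = 0  ⇒  r_C2 = 24 (r>0 drops 1)
2. [ext C2·C3]  r_C2² + 48r_C2 − 1728 = 0  ⇒  r_C2 = 24 (r>0 drops 1)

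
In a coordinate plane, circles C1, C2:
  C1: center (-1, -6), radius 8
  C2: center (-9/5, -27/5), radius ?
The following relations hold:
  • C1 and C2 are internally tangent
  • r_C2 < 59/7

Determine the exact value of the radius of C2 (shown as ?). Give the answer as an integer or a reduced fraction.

7

1. [int C1,C2]  r_C2² − 16r_C2 + 63 = 0  ⇒  r_C2 = 7 or 9
2. given r_C2 < 59/7: keep 7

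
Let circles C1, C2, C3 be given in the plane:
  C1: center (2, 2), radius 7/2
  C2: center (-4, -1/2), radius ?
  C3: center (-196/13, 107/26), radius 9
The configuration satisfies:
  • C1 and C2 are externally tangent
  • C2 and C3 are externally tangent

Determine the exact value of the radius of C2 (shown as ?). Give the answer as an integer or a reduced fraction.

1. [ext C1·C2]  r_C2² + 7r_C2 − 30 = 0  ⇒  r_C2 = 3 (r>0 drops 1)
2. [ext C2·C3]  r_C2² + 18r_C2 − 63 = 0  ⇒  r_C2 = 3 (r>0 drops 1)

3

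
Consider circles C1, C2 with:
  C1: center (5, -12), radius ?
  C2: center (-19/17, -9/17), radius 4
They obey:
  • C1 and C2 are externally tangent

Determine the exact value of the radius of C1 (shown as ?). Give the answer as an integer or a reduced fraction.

1. [ext C1·C2]  r_C1² + 8r_C1 − 153 = 0  ⇒  r_C1 = 9 (r>0 drops 1)

9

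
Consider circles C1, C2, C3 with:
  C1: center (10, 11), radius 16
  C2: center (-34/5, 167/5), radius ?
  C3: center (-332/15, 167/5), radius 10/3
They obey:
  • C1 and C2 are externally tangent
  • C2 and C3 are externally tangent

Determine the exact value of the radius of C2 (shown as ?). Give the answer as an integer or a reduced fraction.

1. [ext C1·C2]  r_C2² + 32r_C2 − 528 = 0  ⇒  r_C2 = 12 (r>0 drops 1)
2. [ext C2·C3]  r_C2² + (20/3)r_C2 − 224 = 0  ⇒  r_C2 = 12 (r>0 drops 1)

12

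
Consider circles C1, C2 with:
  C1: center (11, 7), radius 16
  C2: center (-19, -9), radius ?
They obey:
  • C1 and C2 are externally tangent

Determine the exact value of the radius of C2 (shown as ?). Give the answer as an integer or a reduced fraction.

18

1. [ext C1·C2]  r_C2² + 32r_C2 − 900 = 0  ⇒  r_C2 = 18 (r>0 drops 1)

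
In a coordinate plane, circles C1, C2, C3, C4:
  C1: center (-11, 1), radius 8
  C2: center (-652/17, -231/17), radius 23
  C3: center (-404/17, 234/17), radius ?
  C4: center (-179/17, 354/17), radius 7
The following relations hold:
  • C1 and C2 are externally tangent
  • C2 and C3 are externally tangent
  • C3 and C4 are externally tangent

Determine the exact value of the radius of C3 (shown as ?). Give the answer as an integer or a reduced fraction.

8

1. [ext C2·C3]  r_C3² + 46r_C3 − 432 = 0  ⇒  r_C3 = 8 (r>0 drops 1)
2. [ext C3·C4]  r_C3² + 14r_C3 − 176 = 0  ⇒  r_C3 = 8 (r>0 drops 1)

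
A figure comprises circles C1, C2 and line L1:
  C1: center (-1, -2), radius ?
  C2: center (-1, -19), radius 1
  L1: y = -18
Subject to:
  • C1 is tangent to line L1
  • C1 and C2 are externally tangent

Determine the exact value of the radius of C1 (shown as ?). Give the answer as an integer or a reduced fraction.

1. [C1‖L1]  r_C1² − 256 = 0  ⇒  r_C1 = 16 (r>0 drops 1)
2. [ext C1·C2]  r_C1² + 2r_C1 − 288 = 0  ⇒  r_C1 = 16 (r>0 drops 1)

16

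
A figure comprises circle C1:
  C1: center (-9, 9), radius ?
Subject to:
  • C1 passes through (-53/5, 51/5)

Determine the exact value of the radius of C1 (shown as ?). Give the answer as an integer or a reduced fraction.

2

1. [C1∋P]  r_C1² − 4 = 0  ⇒  r_C1 = 2 (r>0 drops 1)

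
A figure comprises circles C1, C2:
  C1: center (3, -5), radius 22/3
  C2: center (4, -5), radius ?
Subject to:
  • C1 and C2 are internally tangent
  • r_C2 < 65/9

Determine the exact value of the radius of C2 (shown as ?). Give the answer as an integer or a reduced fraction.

19/3

1. [int C1,C2]  r_C2² − (44/3)r_C2 + 475/9 = 0  ⇒  r_C2 = 19/3 or 25/3
2. given r_C2 < 65/9: keep 19/3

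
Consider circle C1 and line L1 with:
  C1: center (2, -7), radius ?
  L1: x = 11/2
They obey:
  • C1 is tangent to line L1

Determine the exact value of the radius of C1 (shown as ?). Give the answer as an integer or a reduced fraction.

7/2

1. [C1‖L1]  r_C1² − 49/4 = 0  ⇒  r_C1 = 7/2 (r>0 drops 1)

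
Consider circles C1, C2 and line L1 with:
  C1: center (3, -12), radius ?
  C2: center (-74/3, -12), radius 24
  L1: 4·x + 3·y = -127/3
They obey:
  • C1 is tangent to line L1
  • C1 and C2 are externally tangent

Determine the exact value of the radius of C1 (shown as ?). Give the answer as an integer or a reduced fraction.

1. [C1‖L1]  r_C1² − 121/9 = 0  ⇒  r_C1 = 11/3 (r>0 drops 1)
2. [ext C1·C2]  r_C1² + 48r_C1 − 1705/9 = 0  ⇒  r_C1 = 11/3 (r>0 drops 1)

11/3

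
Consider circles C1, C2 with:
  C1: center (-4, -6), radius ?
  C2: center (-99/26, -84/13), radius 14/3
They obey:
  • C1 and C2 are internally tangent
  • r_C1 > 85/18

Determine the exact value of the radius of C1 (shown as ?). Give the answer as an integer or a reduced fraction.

31/6

1. [int C1,C2]  r_C1² − (28/3)r_C1 + 775/36 = 0  ⇒  r_C1 = 25/6 or 31/6
2. given r_C1 > 85/18: keep 31/6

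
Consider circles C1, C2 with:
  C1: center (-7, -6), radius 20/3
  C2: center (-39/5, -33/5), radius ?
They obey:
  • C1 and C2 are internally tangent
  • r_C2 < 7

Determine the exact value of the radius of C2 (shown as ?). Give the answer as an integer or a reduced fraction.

17/3

1. [int C1,C2]  r_C2² − (40/3)r_C2 + 391/9 = 0  ⇒  r_C2 = 17/3 or 23/3
2. given r_C2 < 7: keep 17/3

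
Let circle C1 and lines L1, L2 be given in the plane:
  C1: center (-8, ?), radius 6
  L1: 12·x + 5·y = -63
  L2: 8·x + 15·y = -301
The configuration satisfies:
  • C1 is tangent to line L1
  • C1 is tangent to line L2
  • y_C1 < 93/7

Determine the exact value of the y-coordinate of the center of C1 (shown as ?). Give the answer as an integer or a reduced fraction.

1. [C1‖L1]  y_C1² − (66/5)y_C1 − 999/5 = 0  ⇒  y_C1 = -9 or 111/5
2. [C1‖L2]  y_C1² + (158/5)y_C1 + 1017/5 = 0  ⇒  y_C1 = -113/5 or -9

-9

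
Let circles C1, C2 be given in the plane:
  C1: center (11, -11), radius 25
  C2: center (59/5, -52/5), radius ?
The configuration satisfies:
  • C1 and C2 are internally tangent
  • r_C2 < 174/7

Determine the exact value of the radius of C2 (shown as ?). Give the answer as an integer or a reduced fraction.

1. [int C1,C2]  r_C2² − 50r_C2 + 624 = 0  ⇒  r_C2 = 24 or 26
2. given r_C2 < 174/7: keep 24

24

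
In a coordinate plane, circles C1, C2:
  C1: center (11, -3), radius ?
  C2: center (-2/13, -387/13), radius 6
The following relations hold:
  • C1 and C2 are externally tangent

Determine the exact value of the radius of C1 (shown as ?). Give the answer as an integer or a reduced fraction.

23

1. [ext C1·C2]  r_C1² + 12r_C1 − 805 = 0  ⇒  r_C1 = 23 (r>0 drops 1)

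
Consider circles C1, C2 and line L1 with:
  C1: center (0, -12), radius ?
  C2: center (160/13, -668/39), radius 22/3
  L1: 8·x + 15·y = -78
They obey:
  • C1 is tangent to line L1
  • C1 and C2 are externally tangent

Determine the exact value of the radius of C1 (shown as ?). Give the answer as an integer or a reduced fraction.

6

1. [C1‖L1]  r_C1² − 36 = 0  ⇒  r_C1 = 6 (r>0 drops 1)
2. [ext C1·C2]  r_C1² + (44/3)r_C1 − 124 = 0  ⇒  r_C1 = 6 (r>0 drops 1)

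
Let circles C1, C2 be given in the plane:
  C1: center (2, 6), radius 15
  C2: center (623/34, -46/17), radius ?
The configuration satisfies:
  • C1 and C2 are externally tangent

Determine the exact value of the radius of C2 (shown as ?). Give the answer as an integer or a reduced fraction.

1. [ext C1·C2]  r_C2² + 30r_C2 − 469/4 = 0  ⇒  r_C2 = 7/2 (r>0 drops 1)

7/2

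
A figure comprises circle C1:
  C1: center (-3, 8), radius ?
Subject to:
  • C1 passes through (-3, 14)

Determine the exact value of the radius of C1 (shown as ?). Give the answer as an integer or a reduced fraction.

1. [C1∋P]  r_C1² − 36 = 0  ⇒  r_C1 = 6 (r>0 drops 1)

6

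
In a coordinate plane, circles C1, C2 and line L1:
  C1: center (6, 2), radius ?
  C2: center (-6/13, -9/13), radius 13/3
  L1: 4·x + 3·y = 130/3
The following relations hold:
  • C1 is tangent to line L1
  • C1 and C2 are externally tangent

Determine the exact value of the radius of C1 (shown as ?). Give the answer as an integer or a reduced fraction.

1. [C1‖L1]  r_C1² − 64/9 = 0  ⇒  r_C1 = 8/3 (r>0 drops 1)
2. [ext C1·C2]  r_C1² + (26/3)r_C1 − 272/9 = 0  ⇒  r_C1 = 8/3 (r>0 drops 1)

8/3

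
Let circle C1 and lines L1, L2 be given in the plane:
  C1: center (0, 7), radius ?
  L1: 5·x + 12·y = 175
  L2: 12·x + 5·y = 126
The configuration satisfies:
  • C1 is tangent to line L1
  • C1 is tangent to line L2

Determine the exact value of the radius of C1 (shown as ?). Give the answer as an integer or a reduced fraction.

1. [C1‖L1]  r_C1² − 49 = 0  ⇒  r_C1 = 7 (r>0 drops 1)
2. [C1‖L2]  r_C1² − 49 = 0  ⇒  r_C1 = 7 (r>0 drops 1)

7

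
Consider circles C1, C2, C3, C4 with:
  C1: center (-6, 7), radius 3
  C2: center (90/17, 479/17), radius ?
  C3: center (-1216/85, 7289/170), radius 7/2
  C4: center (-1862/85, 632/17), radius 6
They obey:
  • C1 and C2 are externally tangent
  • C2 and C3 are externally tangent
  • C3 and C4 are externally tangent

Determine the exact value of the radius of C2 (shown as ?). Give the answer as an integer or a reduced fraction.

21

1. [ext C1·C2]  r_C2² + 6r_C2 − 567 = 0  ⇒  r_C2 = 21 (r>0 drops 1)
2. [ext C2·C3]  r_C2² + 7r_C2 − 588 = 0  ⇒  r_C2 = 21 (r>0 drops 1)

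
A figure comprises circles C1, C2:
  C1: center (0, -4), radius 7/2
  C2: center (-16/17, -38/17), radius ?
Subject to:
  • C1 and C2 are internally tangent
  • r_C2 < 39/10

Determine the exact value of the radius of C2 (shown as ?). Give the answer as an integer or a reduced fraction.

3/2

1. [int C1,C2]  r_C2² − 7r_C2 + 33/4 = 0  ⇒  r_C2 = 3/2 or 11/2
2. given r_C2 < 39/10: keep 3/2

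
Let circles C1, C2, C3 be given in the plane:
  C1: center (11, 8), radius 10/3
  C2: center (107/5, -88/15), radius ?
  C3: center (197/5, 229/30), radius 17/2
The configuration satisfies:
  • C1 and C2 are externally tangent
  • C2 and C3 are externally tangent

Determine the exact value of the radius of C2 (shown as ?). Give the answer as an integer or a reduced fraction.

1. [ext C1·C2]  r_C2² + (20/3)r_C2 − 868/3 = 0  ⇒  r_C2 = 14 (r>0 drops 1)
2. [ext C2·C3]  r_C2² + 17r_C2 − 434 = 0  ⇒  r_C2 = 14 (r>0 drops 1)

14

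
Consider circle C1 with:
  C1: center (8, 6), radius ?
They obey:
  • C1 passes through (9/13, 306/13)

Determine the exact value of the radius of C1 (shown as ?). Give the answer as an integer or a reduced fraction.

1. [C1∋P]  r_C1² − 361 = 0  ⇒  r_C1 = 19 (r>0 drops 1)

19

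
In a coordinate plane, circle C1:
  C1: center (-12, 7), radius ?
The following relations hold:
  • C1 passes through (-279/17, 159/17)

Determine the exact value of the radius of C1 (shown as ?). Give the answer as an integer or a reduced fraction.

1. [C1∋P]  r_C1² − 25 = 0  ⇒  r_C1 = 5 (r>0 drops 1)

5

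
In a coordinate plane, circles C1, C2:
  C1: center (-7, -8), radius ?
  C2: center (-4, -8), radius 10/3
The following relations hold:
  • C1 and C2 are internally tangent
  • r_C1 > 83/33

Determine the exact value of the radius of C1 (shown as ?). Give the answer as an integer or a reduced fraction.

19/3

1. [int C1,C2]  r_C1² − (20/3)r_C1 + 19/9 = 0  ⇒  r_C1 = 1/3 or 19/3
2. given r_C1 > 83/33: keep 19/3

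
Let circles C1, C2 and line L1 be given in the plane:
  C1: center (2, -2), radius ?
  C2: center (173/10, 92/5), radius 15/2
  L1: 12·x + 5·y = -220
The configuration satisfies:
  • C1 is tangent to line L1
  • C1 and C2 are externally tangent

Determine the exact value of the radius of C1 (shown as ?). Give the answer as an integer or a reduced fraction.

18

1. [C1‖L1]  r_C1² − 324 = 0  ⇒  r_C1 = 18 (r>0 drops 1)
2. [ext C1·C2]  r_C1² + 15r_C1 − 594 = 0  ⇒  r_C1 = 18 (r>0 drops 1)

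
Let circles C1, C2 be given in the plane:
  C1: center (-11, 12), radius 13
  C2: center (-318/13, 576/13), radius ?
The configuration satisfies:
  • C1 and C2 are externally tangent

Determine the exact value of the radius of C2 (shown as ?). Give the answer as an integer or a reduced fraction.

22

1. [ext C1·C2]  r_C2² + 26r_C2 − 1056 = 0  ⇒  r_C2 = 22 (r>0 drops 1)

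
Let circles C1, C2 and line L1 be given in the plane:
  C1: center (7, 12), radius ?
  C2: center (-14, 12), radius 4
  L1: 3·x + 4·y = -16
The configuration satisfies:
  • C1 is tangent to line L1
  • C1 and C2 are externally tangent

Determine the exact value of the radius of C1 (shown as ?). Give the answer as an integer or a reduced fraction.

17

1. [C1‖L1]  r_C1² − 289 = 0  ⇒  r_C1 = 17 (r>0 drops 1)
2. [ext C1·C2]  r_C1² + 8r_C1 − 425 = 0  ⇒  r_C1 = 17 (r>0 drops 1)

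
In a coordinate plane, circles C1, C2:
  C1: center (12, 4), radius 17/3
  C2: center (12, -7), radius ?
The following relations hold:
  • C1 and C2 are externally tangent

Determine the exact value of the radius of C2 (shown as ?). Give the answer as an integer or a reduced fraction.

1. [ext C1·C2]  r_C2² + (34/3)r_C2 − 800/9 = 0  ⇒  r_C2 = 16/3 (r>0 drops 1)

16/3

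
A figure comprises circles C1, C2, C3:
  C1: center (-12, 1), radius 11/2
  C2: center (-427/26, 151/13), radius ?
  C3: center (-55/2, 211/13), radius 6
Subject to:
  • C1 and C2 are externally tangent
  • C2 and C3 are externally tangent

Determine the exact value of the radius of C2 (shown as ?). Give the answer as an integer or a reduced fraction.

6

1. [ext C1·C2]  r_C2² + 11r_C2 − 102 = 0  ⇒  r_C2 = 6 (r>0 drops 1)
2. [ext C2·C3]  r_C2² + 12r_C2 − 108 = 0  ⇒  r_C2 = 6 (r>0 drops 1)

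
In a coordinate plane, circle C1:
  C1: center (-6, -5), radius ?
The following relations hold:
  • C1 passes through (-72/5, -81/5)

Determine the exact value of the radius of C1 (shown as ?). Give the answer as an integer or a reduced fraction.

1. [C1∋P]  r_C1² − 196 = 0  ⇒  r_C1 = 14 (r>0 drops 1)

14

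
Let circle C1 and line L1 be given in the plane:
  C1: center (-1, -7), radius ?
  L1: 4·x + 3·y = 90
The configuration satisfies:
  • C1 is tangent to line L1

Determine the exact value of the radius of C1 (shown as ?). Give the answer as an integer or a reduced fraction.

23

1. [C1‖L1]  r_C1² − 529 = 0  ⇒  r_C1 = 23 (r>0 drops 1)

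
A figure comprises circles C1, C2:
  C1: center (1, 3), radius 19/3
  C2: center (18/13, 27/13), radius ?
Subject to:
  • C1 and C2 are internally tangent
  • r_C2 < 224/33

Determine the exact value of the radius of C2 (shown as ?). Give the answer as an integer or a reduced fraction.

16/3

1. [int C1,C2]  r_C2² − (38/3)r_C2 + 352/9 = 0  ⇒  r_C2 = 16/3 or 22/3
2. given r_C2 < 224/33: keep 16/3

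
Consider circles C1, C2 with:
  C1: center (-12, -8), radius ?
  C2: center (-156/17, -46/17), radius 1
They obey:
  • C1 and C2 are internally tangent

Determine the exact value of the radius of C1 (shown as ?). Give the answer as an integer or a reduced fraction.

1. [int C1,C2]  r_C1² − 2r_C1 − 35 = 0  ⇒  r_C1 = 7 (r>0 drops 1)

7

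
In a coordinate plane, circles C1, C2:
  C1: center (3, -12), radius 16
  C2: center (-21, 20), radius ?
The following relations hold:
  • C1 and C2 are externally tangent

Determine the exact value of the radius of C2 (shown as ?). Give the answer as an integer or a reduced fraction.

24

1. [ext C1·C2]  r_C2² + 32r_C2 − 1344 = 0  ⇒  r_C2 = 24 (r>0 drops 1)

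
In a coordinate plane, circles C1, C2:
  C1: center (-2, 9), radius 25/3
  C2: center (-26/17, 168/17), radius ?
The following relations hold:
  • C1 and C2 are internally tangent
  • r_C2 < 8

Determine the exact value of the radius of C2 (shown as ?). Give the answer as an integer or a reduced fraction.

1. [int C1,C2]  r_C2² − (50/3)r_C2 + 616/9 = 0  ⇒  r_C2 = 22/3 or 28/3
2. given r_C2 < 8: keep 22/3

22/3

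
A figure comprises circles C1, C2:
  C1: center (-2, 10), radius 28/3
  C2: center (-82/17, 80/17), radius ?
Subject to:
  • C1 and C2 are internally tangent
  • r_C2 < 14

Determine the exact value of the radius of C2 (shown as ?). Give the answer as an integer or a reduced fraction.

10/3

1. [int C1,C2]  r_C2² − (56/3)r_C2 + 460/9 = 0  ⇒  r_C2 = 10/3 or 46/3
2. given r_C2 < 14: keep 10/3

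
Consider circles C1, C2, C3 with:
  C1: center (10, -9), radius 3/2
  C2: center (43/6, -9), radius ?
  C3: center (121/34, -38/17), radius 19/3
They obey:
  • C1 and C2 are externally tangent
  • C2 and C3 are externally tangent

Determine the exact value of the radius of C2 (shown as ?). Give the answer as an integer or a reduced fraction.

1. [ext C1·C2]  r_C2² + 3r_C2 − 52/9 = 0  ⇒  r_C2 = 4/3 (r>0 drops 1)
2. [ext C2·C3]  r_C2² + (38/3)r_C2 − 56/3 = 0  ⇒  r_C2 = 4/3 (r>0 drops 1)

4/3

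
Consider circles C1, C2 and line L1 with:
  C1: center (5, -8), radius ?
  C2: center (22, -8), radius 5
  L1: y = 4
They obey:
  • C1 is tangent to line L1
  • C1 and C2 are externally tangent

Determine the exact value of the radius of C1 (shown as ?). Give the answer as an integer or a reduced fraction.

12

1. [C1‖L1]  r_C1² − 144 = 0  ⇒  r_C1 = 12 (r>0 drops 1)
2. [ext C1·C2]  r_C1² + 10r_C1 − 264 = 0  ⇒  r_C1 = 12 (r>0 drops 1)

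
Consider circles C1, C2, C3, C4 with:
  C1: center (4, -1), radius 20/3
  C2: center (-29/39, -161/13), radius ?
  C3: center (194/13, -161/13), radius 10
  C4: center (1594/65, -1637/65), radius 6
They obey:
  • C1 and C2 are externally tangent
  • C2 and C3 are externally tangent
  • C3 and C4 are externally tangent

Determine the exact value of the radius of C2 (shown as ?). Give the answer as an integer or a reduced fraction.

1. [ext C1·C2]  r_C2² + (40/3)r_C2 − 323/3 = 0  ⇒  r_C2 = 17/3 (r>0 drops 1)
2. [ext C2·C3]  r_C2² + 20r_C2 − 1309/9 = 0  ⇒  r_C2 = 17/3 (r>0 drops 1)

17/3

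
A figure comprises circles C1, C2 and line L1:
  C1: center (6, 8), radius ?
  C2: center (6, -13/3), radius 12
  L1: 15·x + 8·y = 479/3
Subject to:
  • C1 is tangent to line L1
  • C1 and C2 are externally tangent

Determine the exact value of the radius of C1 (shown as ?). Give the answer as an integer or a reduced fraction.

1. [C1‖L1]  r_C1² − 1/9 = 0  ⇒  r_C1 = 1/3 (r>0 drops 1)
2. [ext C1·C2]  r_C1² + 24r_C1 − 73/9 = 0  ⇒  r_C1 = 1/3 (r>0 drops 1)

1/3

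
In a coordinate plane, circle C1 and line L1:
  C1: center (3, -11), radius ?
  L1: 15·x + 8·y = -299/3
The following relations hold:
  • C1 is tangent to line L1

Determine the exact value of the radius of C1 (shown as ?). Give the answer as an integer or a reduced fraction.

10/3

1. [C1‖L1]  r_C1² − 100/9 = 0  ⇒  r_C1 = 10/3 (r>0 drops 1)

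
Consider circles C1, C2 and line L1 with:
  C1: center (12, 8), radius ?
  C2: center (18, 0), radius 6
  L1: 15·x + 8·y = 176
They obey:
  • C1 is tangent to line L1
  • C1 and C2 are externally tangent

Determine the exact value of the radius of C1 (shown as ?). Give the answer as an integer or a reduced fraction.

4

1. [C1‖L1]  r_C1² − 16 = 0  ⇒  r_C1 = 4 (r>0 drops 1)
2. [ext C1·C2]  r_C1² + 12r_C1 − 64 = 0  ⇒  r_C1 = 4 (r>0 drops 1)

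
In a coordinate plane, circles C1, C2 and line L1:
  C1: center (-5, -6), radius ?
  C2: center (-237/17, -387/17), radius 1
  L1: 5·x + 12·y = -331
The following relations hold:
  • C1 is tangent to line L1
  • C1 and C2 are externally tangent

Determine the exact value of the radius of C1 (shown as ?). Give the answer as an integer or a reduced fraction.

1. [C1‖L1]  r_C1² − 324 = 0  ⇒  r_C1 = 18 (r>0 drops 1)
2. [ext C1·C2]  r_C1² + 2r_C1 − 360 = 0  ⇒  r_C1 = 18 (r>0 drops 1)

18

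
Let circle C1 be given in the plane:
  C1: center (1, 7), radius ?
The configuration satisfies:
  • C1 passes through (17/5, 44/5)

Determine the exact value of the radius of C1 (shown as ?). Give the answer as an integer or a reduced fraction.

1. [C1∋P]  r_C1² − 9 = 0  ⇒  r_C1 = 3 (r>0 drops 1)

3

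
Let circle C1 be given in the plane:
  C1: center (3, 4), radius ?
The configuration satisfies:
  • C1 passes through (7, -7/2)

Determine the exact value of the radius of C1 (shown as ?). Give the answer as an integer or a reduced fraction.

1. [C1∋P]  r_C1² − 289/4 = 0  ⇒  r_C1 = 17/2 (r>0 drops 1)

17/2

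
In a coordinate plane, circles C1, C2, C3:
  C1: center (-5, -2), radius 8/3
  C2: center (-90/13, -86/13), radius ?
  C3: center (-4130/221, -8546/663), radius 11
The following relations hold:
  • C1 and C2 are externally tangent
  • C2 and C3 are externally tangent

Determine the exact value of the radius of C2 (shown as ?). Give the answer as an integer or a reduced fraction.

1. [ext C1·C2]  r_C2² + (16/3)r_C2 − 161/9 = 0  ⇒  r_C2 = 7/3 (r>0 drops 1)
2. [ext C2·C3]  r_C2² + 22r_C2 − 511/9 = 0  ⇒  r_C2 = 7/3 (r>0 drops 1)

7/3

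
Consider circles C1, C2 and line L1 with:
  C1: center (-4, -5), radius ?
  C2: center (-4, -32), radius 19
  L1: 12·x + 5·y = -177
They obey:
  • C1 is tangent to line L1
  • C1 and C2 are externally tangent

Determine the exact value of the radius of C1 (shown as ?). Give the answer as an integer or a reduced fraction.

8

1. [C1‖L1]  r_C1² − 64 = 0  ⇒  r_C1 = 8 (r>0 drops 1)
2. [ext C1·C2]  r_C1² + 38r_C1 − 368 = 0  ⇒  r_C1 = 8 (r>0 drops 1)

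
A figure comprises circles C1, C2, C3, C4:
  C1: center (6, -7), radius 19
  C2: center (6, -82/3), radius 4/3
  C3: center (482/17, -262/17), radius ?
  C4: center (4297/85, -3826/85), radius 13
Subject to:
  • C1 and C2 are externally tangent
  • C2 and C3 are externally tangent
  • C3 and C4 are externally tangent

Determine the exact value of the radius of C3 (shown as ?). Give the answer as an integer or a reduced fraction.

24

1. [ext C2·C3]  r_C3² + (8/3)r_C3 − 640 = 0  ⇒  r_C3 = 24 (r>0 drops 1)
2. [ext C3·C4]  r_C3² + 26r_C3 − 1200 = 0  ⇒  r_C3 = 24 (r>0 drops 1)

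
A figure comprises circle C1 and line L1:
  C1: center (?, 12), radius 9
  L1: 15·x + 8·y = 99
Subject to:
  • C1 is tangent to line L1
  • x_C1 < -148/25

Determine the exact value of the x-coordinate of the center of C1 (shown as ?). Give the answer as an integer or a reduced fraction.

-10

1. [C1‖L1]  x_C1² − (2/5)x_C1 − 104 = 0  ⇒  x_C1 = -10 or 52/5
2. given x_C1 < -148/25: keep -10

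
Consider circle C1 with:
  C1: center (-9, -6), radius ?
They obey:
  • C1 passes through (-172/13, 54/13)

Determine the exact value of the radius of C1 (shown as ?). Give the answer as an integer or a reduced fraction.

1. [C1∋P]  r_C1² − 121 = 0  ⇒  r_C1 = 11 (r>0 drops 1)

11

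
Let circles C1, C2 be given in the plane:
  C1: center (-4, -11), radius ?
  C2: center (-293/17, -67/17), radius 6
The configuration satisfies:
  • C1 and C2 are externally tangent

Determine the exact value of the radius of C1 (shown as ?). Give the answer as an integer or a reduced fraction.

9

1. [ext C1·C2]  r_C1² + 12r_C1 − 189 = 0  ⇒  r_C1 = 9 (r>0 drops 1)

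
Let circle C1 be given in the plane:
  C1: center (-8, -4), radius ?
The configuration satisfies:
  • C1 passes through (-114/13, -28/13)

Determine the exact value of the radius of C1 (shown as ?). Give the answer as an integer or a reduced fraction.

2

1. [C1∋P]  r_C1² − 4 = 0  ⇒  r_C1 = 2 (r>0 drops 1)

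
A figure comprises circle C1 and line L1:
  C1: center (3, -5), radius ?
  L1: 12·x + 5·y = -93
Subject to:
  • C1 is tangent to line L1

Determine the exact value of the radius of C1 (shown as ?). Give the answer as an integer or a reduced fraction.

1. [C1‖L1]  r_C1² − 64 = 0  ⇒  r_C1 = 8 (r>0 drops 1)

8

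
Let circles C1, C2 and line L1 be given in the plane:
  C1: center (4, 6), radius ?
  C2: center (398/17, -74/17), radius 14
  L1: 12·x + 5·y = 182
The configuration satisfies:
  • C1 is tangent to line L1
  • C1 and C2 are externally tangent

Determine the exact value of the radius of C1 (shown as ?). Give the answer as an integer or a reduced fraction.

1. [C1‖L1]  r_C1² − 64 = 0  ⇒  r_C1 = 8 (r>0 drops 1)
2. [ext C1·C2]  r_C1² + 28r_C1 − 288 = 0  ⇒  r_C1 = 8 (r>0 drops 1)

8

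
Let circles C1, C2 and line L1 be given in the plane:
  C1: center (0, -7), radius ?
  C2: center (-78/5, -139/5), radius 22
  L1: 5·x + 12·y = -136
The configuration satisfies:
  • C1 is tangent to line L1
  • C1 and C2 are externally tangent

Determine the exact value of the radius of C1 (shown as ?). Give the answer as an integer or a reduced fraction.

1. [C1‖L1]  r_C1² − 16 = 0  ⇒  r_C1 = 4 (r>0 drops 1)
2. [ext C1·C2]  r_C1² + 44r_C1 − 192 = 0  ⇒  r_C1 = 4 (r>0 drops 1)

4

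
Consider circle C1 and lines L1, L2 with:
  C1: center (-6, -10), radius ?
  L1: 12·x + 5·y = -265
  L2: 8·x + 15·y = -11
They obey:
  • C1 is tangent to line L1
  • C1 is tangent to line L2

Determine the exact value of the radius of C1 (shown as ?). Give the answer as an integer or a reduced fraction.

11

1. [C1‖L1]  r_C1² − 121 = 0  ⇒  r_C1 = 11 (r>0 drops 1)
2. [C1‖L2]  r_C1² − 121 = 0  ⇒  r_C1 = 11 (r>0 drops 1)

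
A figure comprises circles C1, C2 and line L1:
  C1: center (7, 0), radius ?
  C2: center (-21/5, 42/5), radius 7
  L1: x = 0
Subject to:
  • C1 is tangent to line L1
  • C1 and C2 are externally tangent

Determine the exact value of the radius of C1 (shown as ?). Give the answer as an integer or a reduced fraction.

7

1. [C1‖L1]  r_C1² − 49 = 0  ⇒  r_C1 = 7 (r>0 drops 1)
2. [ext C1·C2]  r_C1² + 14r_C1 − 147 = 0  ⇒  r_C1 = 7 (r>0 drops 1)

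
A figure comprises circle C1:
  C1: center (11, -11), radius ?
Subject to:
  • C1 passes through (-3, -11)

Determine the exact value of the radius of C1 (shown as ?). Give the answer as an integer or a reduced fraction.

14

1. [C1∋P]  r_C1² − 196 = 0  ⇒  r_C1 = 14 (r>0 drops 1)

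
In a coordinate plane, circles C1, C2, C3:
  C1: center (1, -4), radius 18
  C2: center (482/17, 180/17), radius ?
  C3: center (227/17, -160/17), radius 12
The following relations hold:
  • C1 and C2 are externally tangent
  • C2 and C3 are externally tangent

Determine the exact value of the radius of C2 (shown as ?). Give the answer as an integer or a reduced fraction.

13

1. [ext C1·C2]  r_C2² + 36r_C2 − 637 = 0  ⇒  r_C2 = 13 (r>0 drops 1)
2. [ext C2·C3]  r_C2² + 24r_C2 − 481 = 0  ⇒  r_C2 = 13 (r>0 drops 1)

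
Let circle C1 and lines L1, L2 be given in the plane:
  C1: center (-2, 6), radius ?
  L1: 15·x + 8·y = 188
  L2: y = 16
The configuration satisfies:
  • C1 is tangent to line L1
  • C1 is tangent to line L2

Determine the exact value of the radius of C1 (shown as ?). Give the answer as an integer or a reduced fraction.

10

1. [C1‖L1]  r_C1² − 100 = 0  ⇒  r_C1 = 10 (r>0 drops 1)
2. [C1‖L2]  r_C1² − 100 = 0  ⇒  r_C1 = 10 (r>0 drops 1)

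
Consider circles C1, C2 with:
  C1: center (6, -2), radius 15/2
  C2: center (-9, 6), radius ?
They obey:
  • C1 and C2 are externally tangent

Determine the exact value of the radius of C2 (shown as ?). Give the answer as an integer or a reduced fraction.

19/2

1. [ext C1·C2]  r_C2² + 15r_C2 − 931/4 = 0  ⇒  r_C2 = 19/2 (r>0 drops 1)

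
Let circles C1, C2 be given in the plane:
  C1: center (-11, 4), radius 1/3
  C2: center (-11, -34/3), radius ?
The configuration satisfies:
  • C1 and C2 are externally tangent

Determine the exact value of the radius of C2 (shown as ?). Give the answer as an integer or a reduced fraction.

1. [ext C1·C2]  r_C2² + (2/3)r_C2 − 235 = 0  ⇒  r_C2 = 15 (r>0 drops 1)

15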